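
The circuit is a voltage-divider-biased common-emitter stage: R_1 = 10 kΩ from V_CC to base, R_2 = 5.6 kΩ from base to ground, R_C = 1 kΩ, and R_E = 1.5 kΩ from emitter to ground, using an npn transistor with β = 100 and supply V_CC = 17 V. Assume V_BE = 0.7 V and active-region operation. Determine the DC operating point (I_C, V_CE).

Thevenize the base divider: V_Th = V_CC·R_2/(R_1+R_2) = 17×5.6/15.6 = 6.1 V, R_Th = R_1‖R_2 = 3.59 kΩ.
Base-emitter loop: V_Th = I_B·R_Th + V_BE + (β+1)I_B·R_E, so I_B = (6.1 − 0.7) / (3.59 + 101×1.5) = 0.0348 mA.
I_C = β·I_B = 100×0.0348 = 3.48 mA, and I_E = (β+1)I_B = 3.52 mA.
V_CE = V_CC − I_C·R_C − I_E·R_E = 17 − 3.48×1 − 3.52×1.5 = 8.24 V.
V_CE = 8.24 V > 0.2 V confirms active-region operation.

I_C ≈ 3.5 mA, V_CE ≈ 8.2 V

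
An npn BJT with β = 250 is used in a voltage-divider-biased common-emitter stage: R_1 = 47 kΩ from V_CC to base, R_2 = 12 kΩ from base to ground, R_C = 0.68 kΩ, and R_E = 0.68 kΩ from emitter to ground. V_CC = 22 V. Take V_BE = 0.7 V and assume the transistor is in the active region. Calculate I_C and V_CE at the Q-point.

Thevenize the base divider: V_Th = V_CC·R_2/(R_1+R_2) = 22×12/59 = 4.47 V, R_Th = R_1‖R_2 = 9.56 kΩ.
Base-emitter loop: V_Th = I_B·R_Th + V_BE + (β+1)I_B·R_E, so I_B = (4.47 − 0.7) / (9.56 + 251×0.68) = 0.0209 mA.
I_C = β·I_B = 250×0.0209 = 5.24 mA, and I_E = (β+1)I_B = 5.26 mA.
V_CE = V_CC − I_C·R_C − I_E·R_E = 22 − 5.24×0.68 − 5.26×0.68 = 14.9 V.
V_CE = 14.9 V > 0.2 V confirms active-region operation.

I_C ≈ 5.2 mA, V_CE ≈ 15 V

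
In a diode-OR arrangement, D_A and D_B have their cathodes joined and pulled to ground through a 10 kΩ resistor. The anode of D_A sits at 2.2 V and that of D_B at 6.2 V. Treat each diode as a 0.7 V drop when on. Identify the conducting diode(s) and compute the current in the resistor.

Assume both conduct. Then node N would need to be at both 2.2−0.7 = 1.5 V and 6.2−0.7 = 5.5 V, which is impossible.
Assume only D_B conducts: V_N = 6.2 − 0.7 = 5.5 V, so I_R = 5.5/10 = 0.55 mA.
Check D_A: its anode-to-cathode voltage is 2.2 − 5.5 = -3.3 V < 0.7 V, so it is off. The assumption is consistent.

Only D_B conducts; I_R ≈ 0.55 mA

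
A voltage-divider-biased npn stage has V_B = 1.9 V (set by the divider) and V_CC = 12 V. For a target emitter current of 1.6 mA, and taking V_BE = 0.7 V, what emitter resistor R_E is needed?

R_E ≈ 0.75 kΩ

V_E = V_B − V_BE = 1.9 − 0.7 = 1.2 V.
R_E = V_E / I_E = 1.2 / 1.6 = 0.75 kΩ.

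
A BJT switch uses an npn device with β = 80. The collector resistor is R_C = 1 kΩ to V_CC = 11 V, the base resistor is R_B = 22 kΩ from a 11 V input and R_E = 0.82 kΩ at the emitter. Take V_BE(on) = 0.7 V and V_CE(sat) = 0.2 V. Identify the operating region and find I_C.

saturation; I_C ≈ 5.8 mA

Assume active: I_B = (11 − 0.7)/(22 + 81×0.82) = 0.116 mA, I_C = β·I_B = 9.32 mA.
Then V_CE = 11 − 9.32×1 − 9.44×0.82 = -6.06 V < 0.2 V — the active assumption fails.
Re-solve with V_CE = 0.2 V. KCL at the emitter: V_E/R_E = (V_BB−0.7−V_E)/R_B + (V_CC−0.2−V_E)/R_C, giving V_E = 4.97 V.
I_C = (V_CC − 0.2 − V_E)/R_C = (10.8 − 4.97)/1 = 5.83 mA.
Check: I_B = (10.3 − 4.97)/22 = 0.242 mA, and β·I_B = 19.4 mA > I_C, confirming saturation.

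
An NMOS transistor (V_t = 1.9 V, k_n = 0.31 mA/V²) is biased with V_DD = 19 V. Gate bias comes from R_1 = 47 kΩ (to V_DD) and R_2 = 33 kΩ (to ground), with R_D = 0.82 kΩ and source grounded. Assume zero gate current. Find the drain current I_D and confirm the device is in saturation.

I_D ≈ 5.5 mA

V_G = V_DD·R_2/(R_1+R_2) = 19×33/80 = 7.84 V. With the source grounded, V_GS = V_G = 7.84 V.
Assume saturation: I_D = (k_n/2)(V_GS − V_t)² = (0.31/2)×(7.84 − 1.9)² = 0.155×5.94² = 5.46 mA.
V_DS = V_DD − I_D·R_D = 19 − 5.46×0.82 = 14.5 V.
Saturation requires V_DS ≥ V_GS − V_t = 5.94 V; 14.5 ≥ 5.94 ✓.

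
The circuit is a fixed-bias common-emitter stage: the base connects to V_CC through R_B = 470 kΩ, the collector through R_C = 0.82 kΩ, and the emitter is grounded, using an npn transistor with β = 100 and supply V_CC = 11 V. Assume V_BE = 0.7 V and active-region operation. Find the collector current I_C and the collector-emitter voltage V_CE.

I_C ≈ 2.2 mA, V_CE ≈ 9.2 V

Base loop: V_CC = I_B·R_B + V_BE, so I_B = (11 − 0.7)/470 kΩ = 0.0219 mA.
In the active region I_C = β·I_B = 100 × 0.0219 = 2.19 mA.
Collector loop: V_CE = V_CC − I_C·R_C = 11 − 2.19×0.82 = 9.2 V.
Since V_CE = 9.2 V > V_CE(sat) ≈ 0.2 V, the transistor is in the active region as assumed.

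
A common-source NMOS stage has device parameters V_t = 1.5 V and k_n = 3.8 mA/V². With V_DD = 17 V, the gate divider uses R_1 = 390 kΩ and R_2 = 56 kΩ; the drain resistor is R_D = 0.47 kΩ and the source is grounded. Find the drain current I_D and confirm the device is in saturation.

I_D ≈ 0.76 mA

V_G = V_DD·R_2/(R_1+R_2) = 17×56/446 = 2.13 V. With the source grounded, V_GS = V_G = 2.13 V.
Assume saturation: I_D = (k_n/2)(V_GS − V_t)² = (3.8/2)×(2.13 − 1.5)² = 1.9×0.635² = 0.765 mA.
V_DS = V_DD − I_D·R_D = 17 − 0.765×0.47 = 16.6 V.
Saturation requires V_DS ≥ V_GS − V_t = 0.635 V; 16.6 ≥ 0.635 ✓.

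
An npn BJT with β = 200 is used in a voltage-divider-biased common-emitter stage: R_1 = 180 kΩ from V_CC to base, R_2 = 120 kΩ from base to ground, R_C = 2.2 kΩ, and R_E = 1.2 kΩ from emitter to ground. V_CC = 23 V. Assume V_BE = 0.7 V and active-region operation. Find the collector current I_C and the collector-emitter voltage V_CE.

I_C ≈ 5.4 mA, V_CE ≈ 4.5 V

Thevenize the base divider: V_Th = V_CC·R_2/(R_1+R_2) = 23×120/300 = 9.2 V, R_Th = R_1‖R_2 = 72 kΩ.
Base-emitter loop: V_Th = I_B·R_Th + V_BE + (β+1)I_B·R_E, so I_B = (9.2 − 0.7) / (72 + 201×1.2) = 0.0271 mA.
I_C = β·I_B = 200×0.0271 = 5.43 mA, and I_E = (β+1)I_B = 5.45 mA.
V_CE = V_CC − I_C·R_C − I_E·R_E = 23 − 5.43×2.2 − 5.45×1.2 = 4.51 V.
V_CE = 4.51 V > 0.2 V confirms active-region operation.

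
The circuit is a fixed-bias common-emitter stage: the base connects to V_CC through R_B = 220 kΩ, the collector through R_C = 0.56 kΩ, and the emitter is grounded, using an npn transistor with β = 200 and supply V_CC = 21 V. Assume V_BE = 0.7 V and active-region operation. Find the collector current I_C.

Base loop: V_CC = I_B·R_B + V_BE, so I_B = (21 − 0.7)/220 kΩ = 0.0923 mA.
In the active region I_C = β·I_B = 200 × 0.0923 = 18.5 mA.
Collector loop: V_CE = V_CC − I_C·R_C = 21 − 18.5×0.56 = 10.7 V.
Since V_CE = 10.7 V > V_CE(sat) ≈ 0.2 V, the transistor is in the active region as assumed.

I_C ≈ 18 mA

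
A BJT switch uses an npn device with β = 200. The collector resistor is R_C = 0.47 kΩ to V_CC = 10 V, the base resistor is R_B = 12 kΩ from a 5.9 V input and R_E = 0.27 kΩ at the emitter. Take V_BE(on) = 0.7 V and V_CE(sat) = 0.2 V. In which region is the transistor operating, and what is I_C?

saturation; I_C ≈ 13 mA

Assume active: I_B = (5.9 − 0.7)/(12 + 201×0.27) = 0.0785 mA, I_C = β·I_B = 15.7 mA.
Then V_CE = 10 − 15.7×0.47 − 15.8×0.27 = -1.63 V < 0.2 V — the active assumption fails.
Re-solve with V_CE = 0.2 V. KCL at the emitter: V_E/R_E = (V_BB−0.7−V_E)/R_B + (V_CC−0.2−V_E)/R_C, giving V_E = 3.6 V.
I_C = (V_CC − 0.2 − V_E)/R_C = (9.8 − 3.6)/0.47 = 13.2 mA.
Check: I_B = (5.2 − 3.6)/12 = 0.133 mA, and β·I_B = 26.7 mA > I_C, confirming saturation.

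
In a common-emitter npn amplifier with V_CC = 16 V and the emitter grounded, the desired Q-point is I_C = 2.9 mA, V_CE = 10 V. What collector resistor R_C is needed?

Collector loop: V_CC = I_C·R_C + V_CE.
R_C = (V_CC − V_CE)/I_C = (16 − 10)/2.9 = 2.07 kΩ.

R_C ≈ 2.1 kΩ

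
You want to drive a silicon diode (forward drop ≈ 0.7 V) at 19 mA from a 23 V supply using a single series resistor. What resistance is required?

R ≈ 1.2 kΩ

The resistor drops V_S − V_D = 23 − 0.7 = 22.3 V at 19 mA.
R = 22.3 V / 19 mA = 1.17 kΩ.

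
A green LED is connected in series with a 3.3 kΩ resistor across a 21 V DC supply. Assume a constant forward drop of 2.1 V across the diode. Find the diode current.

I ≈ 5.7 mA

KVL around the loop: 21 = V_D + I·R = 2.1 + I × 3.3 kΩ.
So I = (21 − 2.1) / 3.3 kΩ = 18.9 / 3.3 = 5.73 mA.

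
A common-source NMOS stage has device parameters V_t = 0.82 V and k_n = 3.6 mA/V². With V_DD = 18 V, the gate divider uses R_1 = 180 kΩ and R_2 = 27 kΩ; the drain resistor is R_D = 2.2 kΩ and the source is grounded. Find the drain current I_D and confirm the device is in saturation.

I_D ≈ 4.2 mA

V_G = V_DD·R_2/(R_1+R_2) = 18×27/207 = 2.35 V. With the source grounded, V_GS = V_G = 2.35 V.
Assume saturation: I_D = (k_n/2)(V_GS − V_t)² = (3.6/2)×(2.35 − 0.82)² = 1.8×1.53² = 4.2 mA.
V_DS = V_DD − I_D·R_D = 18 − 4.2×2.2 = 8.76 V.
Saturation requires V_DS ≥ V_GS − V_t = 1.53 V; 8.76 ≥ 1.53 ✓.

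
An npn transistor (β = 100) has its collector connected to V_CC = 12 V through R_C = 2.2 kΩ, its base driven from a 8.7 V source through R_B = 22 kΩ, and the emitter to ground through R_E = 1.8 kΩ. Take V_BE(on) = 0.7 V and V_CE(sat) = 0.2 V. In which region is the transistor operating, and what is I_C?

saturation; I_C ≈ 2.9 mA

Assume active: I_B = (8.7 − 0.7)/(22 + 101×1.8) = 0.0393 mA, I_C = β·I_B = 3.93 mA.
Then V_CE = 12 − 3.93×2.2 − 3.96×1.8 = -3.77 V < 0.2 V — the active assumption fails.
Re-solve with V_CE = 0.2 V. KCL at the emitter: V_E/R_E = (V_BB−0.7−V_E)/R_B + (V_CC−0.2−V_E)/R_C, giving V_E = 5.43 V.
I_C = (V_CC − 0.2 − V_E)/R_C = (11.8 − 5.43)/2.2 = 2.9 mA.
Check: I_B = (8 − 5.43)/22 = 0.117 mA, and β·I_B = 11.7 mA > I_C, confirming saturation.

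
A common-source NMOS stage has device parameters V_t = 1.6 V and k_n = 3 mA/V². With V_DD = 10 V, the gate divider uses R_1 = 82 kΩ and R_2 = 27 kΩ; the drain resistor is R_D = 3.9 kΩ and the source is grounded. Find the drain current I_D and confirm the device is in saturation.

V_G = V_DD·R_2/(R_1+R_2) = 10×27/109 = 2.48 V. With the source grounded, V_GS = V_G = 2.48 V.
Assume saturation: I_D = (k_n/2)(V_GS − V_t)² = (3/2)×(2.48 − 1.6)² = 1.5×0.877² = 1.15 mA.
V_DS = V_DD − I_D·R_D = 10 − 1.15×3.9 = 5.5 V.
Saturation requires V_DS ≥ V_GS − V_t = 0.877 V; 5.5 ≥ 0.877 ✓.

I_D ≈ 1.2 mA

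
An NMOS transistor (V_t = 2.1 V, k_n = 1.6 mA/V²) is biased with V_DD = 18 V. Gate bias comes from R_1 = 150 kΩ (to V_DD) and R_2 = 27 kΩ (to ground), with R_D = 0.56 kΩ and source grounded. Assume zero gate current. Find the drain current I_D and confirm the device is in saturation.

I_D ≈ 0.33 mA

V_G = V_DD·R_2/(R_1+R_2) = 18×27/177 = 2.75 V. With the source grounded, V_GS = V_G = 2.75 V.
Assume saturation: I_D = (k_n/2)(V_GS − V_t)² = (1.6/2)×(2.75 − 2.1)² = 0.8×0.646² = 0.334 mA.
V_DS = V_DD − I_D·R_D = 18 − 0.334×0.56 = 17.8 V.
Saturation requires V_DS ≥ V_GS − V_t = 0.646 V; 17.8 ≥ 0.646 ✓.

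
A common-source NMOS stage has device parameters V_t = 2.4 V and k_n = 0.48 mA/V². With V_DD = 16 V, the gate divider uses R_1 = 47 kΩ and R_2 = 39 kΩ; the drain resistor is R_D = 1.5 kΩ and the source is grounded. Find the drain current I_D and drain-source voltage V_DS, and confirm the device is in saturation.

V_G = V_DD·R_2/(R_1+R_2) = 16×39/86 = 7.26 V. With the source grounded, V_GS = V_G = 7.26 V.
Assume saturation: I_D = (k_n/2)(V_GS − V_t)² = (0.48/2)×(7.26 − 2.4)² = 0.24×4.86² = 5.66 mA.
V_DS = V_DD − I_D·R_D = 16 − 5.66×1.5 = 7.51 V.
Saturation requires V_DS ≥ V_GS − V_t = 4.86 V; 7.51 ≥ 4.86 ✓.

I_D ≈ 5.7 mA, V_DS ≈ 7.5 V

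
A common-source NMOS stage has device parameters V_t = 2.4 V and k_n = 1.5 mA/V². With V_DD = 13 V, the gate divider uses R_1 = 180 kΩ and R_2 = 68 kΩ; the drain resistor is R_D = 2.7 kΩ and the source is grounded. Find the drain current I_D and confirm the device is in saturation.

V_G = V_DD·R_2/(R_1+R_2) = 13×68/248 = 3.56 V. With the source grounded, V_GS = V_G = 3.56 V.
Assume saturation: I_D = (k_n/2)(V_GS − V_t)² = (1.5/2)×(3.56 − 2.4)² = 0.75×1.16² = 1.02 mA.
V_DS = V_DD − I_D·R_D = 13 − 1.02×2.7 = 10.3 V.
Saturation requires V_DS ≥ V_GS − V_t = 1.16 V; 10.3 ≥ 1.16 ✓.

I_D ≈ 1 mA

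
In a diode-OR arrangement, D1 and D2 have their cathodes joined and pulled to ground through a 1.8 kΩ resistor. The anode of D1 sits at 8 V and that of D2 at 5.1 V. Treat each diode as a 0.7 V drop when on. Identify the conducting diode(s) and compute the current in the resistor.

Assume both conduct. Then node N would need to be at both 8−0.7 = 7.3 V and 5.1−0.7 = 4.4 V, which is impossible.
Assume only D1 conducts: V_N = 8 − 0.7 = 7.3 V, so I_R = 7.3/1.8 = 4.06 mA.
Check D2: its anode-to-cathode voltage is 5.1 − 7.3 = -2.2 V < 0.7 V, so it is off. The assumption is consistent.

Only D1 conducts; I_R ≈ 4.1 mA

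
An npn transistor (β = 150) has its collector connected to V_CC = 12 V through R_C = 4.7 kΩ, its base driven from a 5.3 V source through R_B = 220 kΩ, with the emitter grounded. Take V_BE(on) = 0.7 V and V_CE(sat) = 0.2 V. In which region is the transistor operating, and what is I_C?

saturation; I_C ≈ 2.5 mA

Assume active: I_B = (5.3 − 0.7)/220 = 0.0209 mA, giving I_C = β·I_B = 3.14 mA.
But then V_CE = 12 − 3.14×4.7 = -2.74 V < V_CE(sat) = 0.2 V — impossible in the active region.
So the transistor is saturated. With V_CE = 0.2 V, I_C = (V_CC − 0.2)/R_C = 11.8/4.7 = 2.51 mA.
Check: β·I_B = 3.14 mA > I_C = 2.51 mA, confirming saturation.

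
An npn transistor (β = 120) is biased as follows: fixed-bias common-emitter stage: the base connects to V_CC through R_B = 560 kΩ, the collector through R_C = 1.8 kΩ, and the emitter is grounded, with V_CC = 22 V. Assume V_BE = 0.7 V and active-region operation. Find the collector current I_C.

Base loop: V_CC = I_B·R_B + V_BE, so I_B = (22 − 0.7)/560 kΩ = 0.038 mA.
In the active region I_C = β·I_B = 120 × 0.038 = 4.56 mA.
Collector loop: V_CE = V_CC − I_C·R_C = 22 − 4.56×1.8 = 13.8 V.
Since V_CE = 13.8 V > V_CE(sat) ≈ 0.2 V, the transistor is in the active region as assumed.

I_C ≈ 4.6 mA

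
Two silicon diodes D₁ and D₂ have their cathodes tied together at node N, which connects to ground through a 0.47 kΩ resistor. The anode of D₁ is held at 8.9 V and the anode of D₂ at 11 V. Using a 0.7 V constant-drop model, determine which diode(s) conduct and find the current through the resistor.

Assume both conduct. Then node N would need to be at both 8.9−0.7 = 8.2 V and 11−0.7 = 10.3 V, which is impossible.
Assume only D₂ conducts: V_N = 11 − 0.7 = 10.3 V, so I_R = 10.3/0.47 = 21.9 mA.
Check D₁: its anode-to-cathode voltage is 8.9 − 10.3 = -1.4 V < 0.7 V, so it is off. The assumption is consistent.

Only D₂ conducts; I_R ≈ 22 mA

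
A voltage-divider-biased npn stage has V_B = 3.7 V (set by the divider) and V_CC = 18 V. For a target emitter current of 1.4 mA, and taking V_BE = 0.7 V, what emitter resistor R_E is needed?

V_E = V_B − V_BE = 3.7 − 0.7 = 3 V.
R_E = V_E / I_E = 3 / 1.4 = 2.14 kΩ.

R_E ≈ 2.1 kΩ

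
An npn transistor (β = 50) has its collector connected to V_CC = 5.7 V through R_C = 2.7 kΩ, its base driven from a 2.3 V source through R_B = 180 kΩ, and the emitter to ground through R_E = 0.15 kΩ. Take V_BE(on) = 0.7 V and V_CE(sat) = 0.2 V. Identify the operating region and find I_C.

active; I_C ≈ 0.43 mA

Assume active. Base-emitter loop: I_B = (V_BB − V_BE)/(R_B + (β+1)R_E) = (2.3 − 0.7)/(180 + 51×0.15) = 0.00853 mA.
I_C = β·I_B = 50×0.00853 = 0.426 mA.
V_CE = V_CC − I_C·R_C − I_E·R_E = 5.7 − 0.426×2.7 − 0.435×0.15 = 4.48 V > V_CE(sat), so the active-region assumption holds.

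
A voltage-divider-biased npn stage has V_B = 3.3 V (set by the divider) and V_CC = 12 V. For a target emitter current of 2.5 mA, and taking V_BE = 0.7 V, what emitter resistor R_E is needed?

V_E = V_B − V_BE = 3.3 − 0.7 = 2.6 V.
R_E = V_E / I_E = 2.6 / 2.5 = 1.04 kΩ.

R_E ≈ 1 kΩ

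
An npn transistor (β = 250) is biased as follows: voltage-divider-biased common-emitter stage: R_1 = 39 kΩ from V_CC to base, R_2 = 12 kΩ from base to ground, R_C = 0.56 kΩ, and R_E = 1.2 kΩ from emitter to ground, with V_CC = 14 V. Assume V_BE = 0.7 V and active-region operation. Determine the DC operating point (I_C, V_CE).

Thevenize the base divider: V_Th = V_CC·R_2/(R_1+R_2) = 14×12/51 = 3.29 V, R_Th = R_1‖R_2 = 9.18 kΩ.
Base-emitter loop: V_Th = I_B·R_Th + V_BE + (β+1)I_B·R_E, so I_B = (3.29 − 0.7) / (9.18 + 251×1.2) = 0.00836 mA.
I_C = β·I_B = 250×0.00836 = 2.09 mA, and I_E = (β+1)I_B = 2.1 mA.
V_CE = V_CC − I_C·R_C − I_E·R_E = 14 − 2.09×0.56 − 2.1×1.2 = 10.3 V.
V_CE = 10.3 V > 0.2 V confirms active-region operation.

I_C ≈ 2.1 mA, V_CE ≈ 10 V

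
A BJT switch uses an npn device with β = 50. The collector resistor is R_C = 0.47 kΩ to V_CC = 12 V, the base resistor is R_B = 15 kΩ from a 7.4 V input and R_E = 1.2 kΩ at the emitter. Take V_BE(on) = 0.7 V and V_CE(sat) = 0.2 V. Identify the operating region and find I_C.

Assume active. Base-emitter loop: I_B = (V_BB − V_BE)/(R_B + (β+1)R_E) = (7.4 − 0.7)/(15 + 51×1.2) = 0.0879 mA.
I_C = β·I_B = 50×0.0879 = 4.4 mA.
V_CE = V_CC − I_C·R_C − I_E·R_E = 12 − 4.4×0.47 − 4.48×1.2 = 4.55 V > V_CE(sat), so the active-region assumption holds.

active; I_C ≈ 4.4 mA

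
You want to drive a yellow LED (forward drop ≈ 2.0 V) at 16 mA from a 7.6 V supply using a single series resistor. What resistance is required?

The resistor drops V_S − V_D = 7.6 − 2.0 = 5.6 V at 16 mA.
R = 5.6 V / 16 mA = 0.35 kΩ.

R ≈ 0.35 kΩ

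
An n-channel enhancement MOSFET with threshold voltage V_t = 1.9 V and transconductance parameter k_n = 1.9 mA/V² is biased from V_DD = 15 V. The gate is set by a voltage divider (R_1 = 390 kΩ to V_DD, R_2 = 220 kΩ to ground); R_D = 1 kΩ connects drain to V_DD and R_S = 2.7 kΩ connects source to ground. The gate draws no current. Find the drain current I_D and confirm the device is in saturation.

V_G = V_DD·R_2/(R_1+R_2) = 15×220/610 = 5.41 V.
Assume saturation: I_D = (k_n/2)(V_GS − V_t)² with V_GS = V_G − I_D·R_S = 5.41 − 2.7·I_D.
Substituting gives 6.93·I_D² − 19·I_D + 11.7 = 0, with roots I_D = 0.933 or 1.81 mA.
The root I_D = 1.81 mA gives V_GS = 0.519 V ≤ V_t, so take I_D = 0.933 mA.
Then V_GS = 2.89 V and V_DS = V_DD − I_D(R_D+R_S) = 15 − 0.933×3.7 = 11.5 V.
Saturation requires V_DS ≥ V_GS − V_t = 0.991 V; 11.5 ≥ 0.991 ✓.

I_D ≈ 0.93 mA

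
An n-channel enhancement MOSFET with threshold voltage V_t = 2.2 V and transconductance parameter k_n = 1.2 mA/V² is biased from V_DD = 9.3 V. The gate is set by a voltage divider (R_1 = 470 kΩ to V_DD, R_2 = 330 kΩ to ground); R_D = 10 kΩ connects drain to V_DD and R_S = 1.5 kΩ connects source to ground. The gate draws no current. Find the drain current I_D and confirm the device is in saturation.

V_G = V_DD·R_2/(R_1+R_2) = 9.3×330/800 = 3.84 V.
Assume saturation: I_D = (k_n/2)(V_GS − V_t)² with V_GS = V_G − I_D·R_S = 3.84 − 1.5·I_D.
Substituting gives 1.35·I_D² − 3.95·I_D + 1.61 = 0, with roots I_D = 0.489 or 2.43 mA.
The root I_D = 2.43 mA gives V_GS = 0.186 V ≤ V_t, so take I_D = 0.489 mA.
Then V_GS = 3.1 V and V_DS = V_DD − I_D(R_D+R_S) = 9.3 − 0.489×11.5 = 3.68 V.
Saturation requires V_DS ≥ V_GS − V_t = 0.903 V; 3.68 ≥ 0.903 ✓.

I_D ≈ 0.49 mA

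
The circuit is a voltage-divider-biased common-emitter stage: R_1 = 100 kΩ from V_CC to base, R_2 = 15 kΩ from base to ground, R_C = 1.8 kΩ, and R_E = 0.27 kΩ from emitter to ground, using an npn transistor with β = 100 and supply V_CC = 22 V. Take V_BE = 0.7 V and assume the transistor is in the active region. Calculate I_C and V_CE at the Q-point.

I_C ≈ 5.4 mA, V_CE ≈ 11 V

Thevenize the base divider: V_Th = V_CC·R_2/(R_1+R_2) = 22×15/115 = 2.87 V, R_Th = R_1‖R_2 = 13 kΩ.
Base-emitter loop: V_Th = I_B·R_Th + V_BE + (β+1)I_B·R_E, so I_B = (2.87 − 0.7) / (13 + 101×0.27) = 0.0538 mA.
I_C = β·I_B = 100×0.0538 = 5.38 mA, and I_E = (β+1)I_B = 5.44 mA.
V_CE = V_CC − I_C·R_C − I_E·R_E = 22 − 5.38×1.8 − 5.44×0.27 = 10.8 V.
V_CE = 10.8 V > 0.2 V confirms active-region operation.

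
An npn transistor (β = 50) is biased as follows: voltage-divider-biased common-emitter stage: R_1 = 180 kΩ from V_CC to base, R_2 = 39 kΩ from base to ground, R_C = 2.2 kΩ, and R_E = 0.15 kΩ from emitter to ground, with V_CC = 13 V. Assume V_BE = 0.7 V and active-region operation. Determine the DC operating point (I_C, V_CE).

I_C ≈ 2 mA, V_CE ≈ 8.2 V

Thevenize the base divider: V_Th = V_CC·R_2/(R_1+R_2) = 13×39/219 = 2.32 V, R_Th = R_1‖R_2 = 32.1 kΩ.
Base-emitter loop: V_Th = I_B·R_Th + V_BE + (β+1)I_B·R_E, so I_B = (2.32 − 0.7) / (32.1 + 51×0.15) = 0.0407 mA.
I_C = β·I_B = 50×0.0407 = 2.03 mA, and I_E = (β+1)I_B = 2.07 mA.
V_CE = V_CC − I_C·R_C − I_E·R_E = 13 − 2.03×2.2 − 2.07×0.15 = 8.21 V.
V_CE = 8.21 V > 0.2 V confirms active-region operation.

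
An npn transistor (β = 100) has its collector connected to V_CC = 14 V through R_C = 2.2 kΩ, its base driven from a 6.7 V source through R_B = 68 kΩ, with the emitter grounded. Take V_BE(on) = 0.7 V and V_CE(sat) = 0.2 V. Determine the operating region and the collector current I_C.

saturation; I_C ≈ 6.3 mA

Assume active: I_B = (6.7 − 0.7)/68 = 0.0882 mA, giving I_C = β·I_B = 8.82 mA.
But then V_CE = 14 − 8.82×2.2 = -5.41 V < V_CE(sat) = 0.2 V — impossible in the active region.
So the transistor is saturated. With V_CE = 0.2 V, I_C = (V_CC − 0.2)/R_C = 13.8/2.2 = 6.27 mA.
Check: β·I_B = 8.82 mA > I_C = 6.27 mA, confirming saturation.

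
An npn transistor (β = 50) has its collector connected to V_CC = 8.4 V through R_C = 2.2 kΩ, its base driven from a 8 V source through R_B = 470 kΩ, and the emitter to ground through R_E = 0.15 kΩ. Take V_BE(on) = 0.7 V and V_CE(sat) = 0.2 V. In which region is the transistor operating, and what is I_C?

active; I_C ≈ 0.76 mA

Assume active. Base-emitter loop: I_B = (V_BB − V_BE)/(R_B + (β+1)R_E) = (8 − 0.7)/(470 + 51×0.15) = 0.0153 mA.
I_C = β·I_B = 50×0.0153 = 0.764 mA.
V_CE = V_CC − I_C·R_C − I_E·R_E = 8.4 − 0.764×2.2 − 0.779×0.15 = 6.6 V > V_CE(sat), so the active-region assumption holds.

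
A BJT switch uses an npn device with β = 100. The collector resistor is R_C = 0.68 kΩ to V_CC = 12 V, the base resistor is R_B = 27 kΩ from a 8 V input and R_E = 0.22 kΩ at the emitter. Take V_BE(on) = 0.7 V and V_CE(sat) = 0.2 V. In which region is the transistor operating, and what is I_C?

saturation; I_C ≈ 13 mA

Assume active: I_B = (8 − 0.7)/(27 + 101×0.22) = 0.148 mA, I_C = β·I_B = 14.8 mA.
Then V_CE = 12 − 14.8×0.68 − 15×0.22 = -1.38 V < 0.2 V — the active assumption fails.
Re-solve with V_CE = 0.2 V. KCL at the emitter: V_E/R_E = (V_BB−0.7−V_E)/R_B + (V_CC−0.2−V_E)/R_C, giving V_E = 2.91 V.
I_C = (V_CC − 0.2 − V_E)/R_C = (11.8 − 2.91)/0.68 = 13.1 mA.
Check: I_B = (7.3 − 2.91)/27 = 0.163 mA, and β·I_B = 16.3 mA > I_C, confirming saturation.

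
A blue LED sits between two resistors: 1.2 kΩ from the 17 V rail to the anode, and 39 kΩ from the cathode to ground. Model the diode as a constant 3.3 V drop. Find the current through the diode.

I ≈ 0.34 mA

The two resistors are in series with the diode, so KVL gives 17 = I·1.2 + 3.3 + I·39.
I = (17 − 3.3) / (1.2 + 39) kΩ = 13.7 / 40.2 = 0.341 mA.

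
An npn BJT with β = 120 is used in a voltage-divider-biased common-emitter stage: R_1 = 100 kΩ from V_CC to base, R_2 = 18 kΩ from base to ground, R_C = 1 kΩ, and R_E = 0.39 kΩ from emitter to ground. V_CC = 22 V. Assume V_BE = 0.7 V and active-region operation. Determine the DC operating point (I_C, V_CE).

I_C ≈ 5.1 mA, V_CE ≈ 15 V

Thevenize the base divider: V_Th = V_CC·R_2/(R_1+R_2) = 22×18/118 = 3.36 V, R_Th = R_1‖R_2 = 15.3 kΩ.
Base-emitter loop: V_Th = I_B·R_Th + V_BE + (β+1)I_B·R_E, so I_B = (3.36 − 0.7) / (15.3 + 121×0.39) = 0.0425 mA.
I_C = β·I_B = 120×0.0425 = 5.1 mA, and I_E = (β+1)I_B = 5.15 mA.
V_CE = V_CC − I_C·R_C − I_E·R_E = 22 − 5.1×1 − 5.15×0.39 = 14.9 V.
V_CE = 14.9 V > 0.2 V confirms active-region operation.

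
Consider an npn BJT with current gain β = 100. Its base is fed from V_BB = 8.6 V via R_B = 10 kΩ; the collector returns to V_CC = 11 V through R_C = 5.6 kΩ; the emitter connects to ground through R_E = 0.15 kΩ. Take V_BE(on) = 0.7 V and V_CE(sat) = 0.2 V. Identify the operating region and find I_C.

Assume active: I_B = (8.6 − 0.7)/(10 + 101×0.15) = 0.314 mA, I_C = β·I_B = 31.4 mA.
Then V_CE = 11 − 31.4×5.6 − 31.7×0.15 = -170 V < 0.2 V — the active assumption fails.
Re-solve with V_CE = 0.2 V. KCL at the emitter: V_E/R_E = (V_BB−0.7−V_E)/R_B + (V_CC−0.2−V_E)/R_C, giving V_E = 0.391 V.
I_C = (V_CC − 0.2 − V_E)/R_C = (10.8 − 0.391)/5.6 = 1.86 mA.
Check: I_B = (7.9 − 0.391)/10 = 0.751 mA, and β·I_B = 75.1 mA > I_C, confirming saturation.

saturation; I_C ≈ 1.9 mA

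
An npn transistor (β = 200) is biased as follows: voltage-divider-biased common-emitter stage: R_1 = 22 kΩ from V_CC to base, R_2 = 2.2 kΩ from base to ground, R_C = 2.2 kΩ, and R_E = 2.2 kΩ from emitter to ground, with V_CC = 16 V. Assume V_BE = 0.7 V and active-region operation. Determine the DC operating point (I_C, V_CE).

I_C ≈ 0.34 mA, V_CE ≈ 15 V

Thevenize the base divider: V_Th = V_CC·R_2/(R_1+R_2) = 16×2.2/24.2 = 1.45 V, R_Th = R_1‖R_2 = 2 kΩ.
Base-emitter loop: V_Th = I_B·R_Th + V_BE + (β+1)I_B·R_E, so I_B = (1.45 − 0.7) / (2 + 201×2.2) = 0.0017 mA.
I_C = β·I_B = 200×0.0017 = 0.34 mA, and I_E = (β+1)I_B = 0.341 mA.
V_CE = V_CC − I_C·R_C − I_E·R_E = 16 − 0.34×2.2 − 0.341×2.2 = 14.5 V.
V_CE = 14.5 V > 0.2 V confirms active-region operation.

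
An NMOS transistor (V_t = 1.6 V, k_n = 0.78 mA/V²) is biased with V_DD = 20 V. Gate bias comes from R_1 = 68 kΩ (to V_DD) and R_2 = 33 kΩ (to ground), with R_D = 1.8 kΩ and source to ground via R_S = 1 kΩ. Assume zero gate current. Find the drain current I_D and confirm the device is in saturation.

V_G = V_DD·R_2/(R_1+R_2) = 20×33/101 = 6.53 V.
Assume saturation: I_D = (k_n/2)(V_GS − V_t)² with V_GS = V_G − I_D·R_S = 6.53 − 1·I_D.
Substituting gives 0.39·I_D² − 4.85·I_D + 9.5 = 0, with roots I_D = 2.44 or 10 mA.
The root I_D = 10 mA gives V_GS = -3.46 V ≤ V_t, so take I_D = 2.44 mA.
Then V_GS = 4.1 V and V_DS = V_DD − I_D(R_D+R_S) = 20 − 2.44×2.8 = 13.2 V.
Saturation requires V_DS ≥ V_GS − V_t = 2.5 V; 13.2 ≥ 2.5 ✓.

I_D ≈ 2.4 mA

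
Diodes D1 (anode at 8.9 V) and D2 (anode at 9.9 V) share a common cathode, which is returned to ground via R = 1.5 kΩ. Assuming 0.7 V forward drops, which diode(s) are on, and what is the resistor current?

Only D2 conducts; I_R ≈ 6.1 mA

Assume both conduct. Then node N would need to be at both 8.9−0.7 = 8.2 V and 9.9−0.7 = 9.2 V, which is impossible.
Assume only D2 conducts: V_N = 9.9 − 0.7 = 9.2 V, so I_R = 9.2/1.5 = 6.13 mA.
Check D1: its anode-to-cathode voltage is 8.9 − 9.2 = -0.3 V < 0.7 V, so it is off. The assumption is consistent.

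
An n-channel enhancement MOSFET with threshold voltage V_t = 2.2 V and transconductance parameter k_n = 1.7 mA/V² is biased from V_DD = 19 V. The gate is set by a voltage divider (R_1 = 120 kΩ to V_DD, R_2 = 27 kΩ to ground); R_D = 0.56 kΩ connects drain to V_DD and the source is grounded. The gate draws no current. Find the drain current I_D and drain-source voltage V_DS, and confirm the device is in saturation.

V_G = V_DD·R_2/(R_1+R_2) = 19×27/147 = 3.49 V. With the source grounded, V_GS = V_G = 3.49 V.
Assume saturation: I_D = (k_n/2)(V_GS − V_t)² = (1.7/2)×(3.49 − 2.2)² = 0.85×1.29² = 1.41 mA.
V_DS = V_DD − I_D·R_D = 19 − 1.41×0.56 = 18.2 V.
Saturation requires V_DS ≥ V_GS − V_t = 1.29 V; 18.2 ≥ 1.29 ✓.

I_D ≈ 1.4 mA, V_DS ≈ 18 V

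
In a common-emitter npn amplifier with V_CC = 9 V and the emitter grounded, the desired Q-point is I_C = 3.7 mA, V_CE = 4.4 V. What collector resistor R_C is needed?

Collector loop: V_CC = I_C·R_C + V_CE.
R_C = (V_CC − V_CE)/I_C = (9 − 4.4)/3.7 = 1.24 kΩ.

R_C ≈ 1.2 kΩ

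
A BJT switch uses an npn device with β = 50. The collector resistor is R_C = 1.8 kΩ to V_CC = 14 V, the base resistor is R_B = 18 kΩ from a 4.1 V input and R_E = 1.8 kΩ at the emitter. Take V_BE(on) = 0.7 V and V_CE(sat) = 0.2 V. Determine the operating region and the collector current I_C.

active; I_C ≈ 1.5 mA

Assume active. Base-emitter loop: I_B = (V_BB − V_BE)/(R_B + (β+1)R_E) = (4.1 − 0.7)/(18 + 51×1.8) = 0.031 mA.
I_C = β·I_B = 50×0.031 = 1.55 mA.
V_CE = V_CC − I_C·R_C − I_E·R_E = 14 − 1.55×1.8 − 1.58×1.8 = 8.37 V > V_CE(sat), so the active-region assumption holds.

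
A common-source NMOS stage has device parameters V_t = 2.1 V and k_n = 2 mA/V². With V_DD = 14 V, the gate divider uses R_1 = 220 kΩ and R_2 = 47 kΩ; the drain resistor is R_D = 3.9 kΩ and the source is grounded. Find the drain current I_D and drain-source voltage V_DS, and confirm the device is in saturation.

V_G = V_DD·R_2/(R_1+R_2) = 14×47/267 = 2.46 V. With the source grounded, V_GS = V_G = 2.46 V.
Assume saturation: I_D = (k_n/2)(V_GS − V_t)² = (2/2)×(2.46 − 2.1)² = 1×0.364² = 0.133 mA.
V_DS = V_DD − I_D·R_D = 14 − 0.133×3.9 = 13.5 V.
Saturation requires V_DS ≥ V_GS − V_t = 0.364 V; 13.5 ≥ 0.364 ✓.

I_D ≈ 0.13 mA, V_DS ≈ 13 V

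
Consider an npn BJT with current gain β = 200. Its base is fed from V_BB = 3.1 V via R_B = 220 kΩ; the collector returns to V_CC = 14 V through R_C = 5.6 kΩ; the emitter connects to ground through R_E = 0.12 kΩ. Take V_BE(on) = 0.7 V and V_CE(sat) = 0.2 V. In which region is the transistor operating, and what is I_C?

Assume active. Base-emitter loop: I_B = (V_BB − V_BE)/(R_B + (β+1)R_E) = (3.1 − 0.7)/(220 + 201×0.12) = 0.00983 mA.
I_C = β·I_B = 200×0.00983 = 1.97 mA.
V_CE = V_CC − I_C·R_C − I_E·R_E = 14 − 1.97×5.6 − 1.98×0.12 = 2.75 V > V_CE(sat), so the active-region assumption holds.

active; I_C ≈ 2 mA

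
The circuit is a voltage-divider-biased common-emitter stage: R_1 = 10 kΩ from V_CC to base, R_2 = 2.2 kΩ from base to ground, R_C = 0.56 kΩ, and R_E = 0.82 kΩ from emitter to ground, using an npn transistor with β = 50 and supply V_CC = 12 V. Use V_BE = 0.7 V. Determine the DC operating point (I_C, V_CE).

I_C ≈ 1.7 mA, V_CE ≈ 9.7 V

Thevenize the base divider: V_Th = V_CC·R_2/(R_1+R_2) = 12×2.2/12.2 = 2.16 V, R_Th = R_1‖R_2 = 1.8 kΩ.
Base-emitter loop: V_Th = I_B·R_Th + V_BE + (β+1)I_B·R_E, so I_B = (2.16 − 0.7) / (1.8 + 51×0.82) = 0.0336 mA.
I_C = β·I_B = 50×0.0336 = 1.68 mA, and I_E = (β+1)I_B = 1.71 mA.
V_CE = V_CC − I_C·R_C − I_E·R_E = 12 − 1.68×0.56 − 1.71×0.82 = 9.66 V.
V_CE = 9.66 V > 0.2 V confirms active-region operation.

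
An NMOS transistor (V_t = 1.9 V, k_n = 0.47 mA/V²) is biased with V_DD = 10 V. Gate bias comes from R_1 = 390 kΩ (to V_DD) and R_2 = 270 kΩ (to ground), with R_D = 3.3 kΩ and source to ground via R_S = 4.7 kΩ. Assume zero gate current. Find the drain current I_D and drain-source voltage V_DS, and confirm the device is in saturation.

V_G = V_DD·R_2/(R_1+R_2) = 10×270/660 = 4.09 V.
Assume saturation: I_D = (k_n/2)(V_GS − V_t)² with V_GS = V_G − I_D·R_S = 4.09 − 4.7·I_D.
Substituting gives 5.19·I_D² − 5.84·I_D + 1.13 = 0, with roots I_D = 0.248 or 0.877 mA.
The root I_D = 0.877 mA gives V_GS = -0.0321 V ≤ V_t, so take I_D = 0.248 mA.
Then V_GS = 2.93 V and V_DS = V_DD − I_D(R_D+R_S) = 10 − 0.248×8 = 8.02 V.
Saturation requires V_DS ≥ V_GS − V_t = 1.03 V; 8.02 ≥ 1.03 ✓.

I_D ≈ 0.25 mA, V_DS ≈ 8 V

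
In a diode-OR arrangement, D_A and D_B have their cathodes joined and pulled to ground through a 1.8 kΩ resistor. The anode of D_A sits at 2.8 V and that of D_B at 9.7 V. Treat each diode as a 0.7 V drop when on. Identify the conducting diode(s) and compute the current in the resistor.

Only D_B conducts; I_R ≈ 5 mA

Assume both conduct. Then node N would need to be at both 2.8−0.7 = 2.1 V and 9.7−0.7 = 9 V, which is impossible.
Assume only D_B conducts: V_N = 9.7 − 0.7 = 9 V, so I_R = 9/1.8 = 5 mA.
Check D_A: its anode-to-cathode voltage is 2.8 − 9 = -6.2 V < 0.7 V, so it is off. The assumption is consistent.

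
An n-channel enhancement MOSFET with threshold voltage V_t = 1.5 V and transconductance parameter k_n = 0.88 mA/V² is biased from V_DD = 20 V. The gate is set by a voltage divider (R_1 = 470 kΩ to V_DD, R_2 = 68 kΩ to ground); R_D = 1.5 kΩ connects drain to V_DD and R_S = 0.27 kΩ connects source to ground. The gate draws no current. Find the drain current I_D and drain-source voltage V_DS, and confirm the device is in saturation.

V_G = V_DD·R_2/(R_1+R_2) = 20×68/538 = 2.53 V.
Assume saturation: I_D = (k_n/2)(V_GS − V_t)² with V_GS = V_G − I_D·R_S = 2.53 − 0.27·I_D.
Substituting gives 0.0321·I_D² − 1.24·I_D + 0.465 = 0, with roots I_D = 0.377 or 38.4 mA.
The root I_D = 38.4 mA gives V_GS = -7.84 V ≤ V_t, so take I_D = 0.377 mA.
Then V_GS = 2.43 V and V_DS = V_DD − I_D(R_D+R_S) = 20 − 0.377×1.77 = 19.3 V.
Saturation requires V_DS ≥ V_GS − V_t = 0.926 V; 19.3 ≥ 0.926 ✓.

I_D ≈ 0.38 mA, V_DS ≈ 19 V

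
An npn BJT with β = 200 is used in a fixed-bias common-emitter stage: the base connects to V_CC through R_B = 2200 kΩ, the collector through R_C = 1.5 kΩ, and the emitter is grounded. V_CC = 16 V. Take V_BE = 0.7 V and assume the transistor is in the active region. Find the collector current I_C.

I_C ≈ 1.4 mA

Base loop: V_CC = I_B·R_B + V_BE, so I_B = (16 − 0.7)/2200 kΩ = 0.00695 mA.
In the active region I_C = β·I_B = 200 × 0.00695 = 1.39 mA.
Collector loop: V_CE = V_CC − I_C·R_C = 16 − 1.39×1.5 = 13.9 V.
Since V_CE = 13.9 V > V_CE(sat) ≈ 0.2 V, the transistor is in the active region as assumed.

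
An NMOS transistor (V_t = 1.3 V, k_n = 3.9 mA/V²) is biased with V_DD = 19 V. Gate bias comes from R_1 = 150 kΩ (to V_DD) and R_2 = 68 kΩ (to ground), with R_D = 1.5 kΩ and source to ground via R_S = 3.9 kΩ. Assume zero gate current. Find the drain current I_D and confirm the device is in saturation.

V_G = V_DD·R_2/(R_1+R_2) = 19×68/218 = 5.93 V.
Assume saturation: I_D = (k_n/2)(V_GS − V_t)² with V_GS = V_G − I_D·R_S = 5.93 − 3.9·I_D.
Substituting gives 29.7·I_D² − 71.4·I_D + 41.7 = 0, with roots I_D = 1 or 1.4 mA.
The root I_D = 1.4 mA gives V_GS = 0.452 V ≤ V_t, so take I_D = 1 mA.
Then V_GS = 2.02 V and V_DS = V_DD − I_D(R_D+R_S) = 19 − 1×5.4 = 13.6 V.
Saturation requires V_DS ≥ V_GS − V_t = 0.717 V; 13.6 ≥ 0.717 ✓.

I_D ≈ 1 mA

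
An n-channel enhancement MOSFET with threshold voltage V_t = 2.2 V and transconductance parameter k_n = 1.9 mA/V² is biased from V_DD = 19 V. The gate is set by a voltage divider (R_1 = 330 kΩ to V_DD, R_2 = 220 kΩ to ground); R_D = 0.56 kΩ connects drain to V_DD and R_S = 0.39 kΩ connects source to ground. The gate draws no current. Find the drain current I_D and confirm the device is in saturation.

I_D ≈ 6.9 mA

V_G = V_DD·R_2/(R_1+R_2) = 19×220/550 = 7.6 V.
Assume saturation: I_D = (k_n/2)(V_GS − V_t)² with V_GS = V_G − I_D·R_S = 7.6 − 0.39·I_D.
Substituting gives 0.144·I_D² − 5·I_D + 27.7 = 0, with roots I_D = 6.92 or 27.7 mA.
The root I_D = 27.7 mA gives V_GS = -3.2 V ≤ V_t, so take I_D = 6.92 mA.
Then V_GS = 4.9 V and V_DS = V_DD − I_D(R_D+R_S) = 19 − 6.92×0.95 = 12.4 V.
Saturation requires V_DS ≥ V_GS − V_t = 2.7 V; 12.4 ≥ 2.7 ✓.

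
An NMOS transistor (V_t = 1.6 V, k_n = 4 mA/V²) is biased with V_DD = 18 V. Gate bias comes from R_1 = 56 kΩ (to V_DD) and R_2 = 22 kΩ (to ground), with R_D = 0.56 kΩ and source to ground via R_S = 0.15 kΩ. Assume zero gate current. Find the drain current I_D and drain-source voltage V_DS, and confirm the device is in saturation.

V_G = V_DD·R_2/(R_1+R_2) = 18×22/78 = 5.08 V.
Assume saturation: I_D = (k_n/2)(V_GS − V_t)² with V_GS = V_G − I_D·R_S = 5.08 − 0.15·I_D.
Substituting gives 0.045·I_D² − 3.09·I_D + 24.2 = 0, with roots I_D = 9.02 or 59.6 mA.
The root I_D = 59.6 mA gives V_GS = -3.86 V ≤ V_t, so take I_D = 9.02 mA.
Then V_GS = 3.72 V and V_DS = V_DD − I_D(R_D+R_S) = 18 − 9.02×0.71 = 11.6 V.
Saturation requires V_DS ≥ V_GS − V_t = 2.12 V; 11.6 ≥ 2.12 ✓.

I_D ≈ 9 mA, V_DS ≈ 12 V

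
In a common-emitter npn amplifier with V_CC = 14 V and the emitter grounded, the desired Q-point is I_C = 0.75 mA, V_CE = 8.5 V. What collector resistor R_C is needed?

R_C ≈ 7.3 kΩ

Collector loop: V_CC = I_C·R_C + V_CE.
R_C = (V_CC − V_CE)/I_C = (14 − 8.5)/0.75 = 7.33 kΩ.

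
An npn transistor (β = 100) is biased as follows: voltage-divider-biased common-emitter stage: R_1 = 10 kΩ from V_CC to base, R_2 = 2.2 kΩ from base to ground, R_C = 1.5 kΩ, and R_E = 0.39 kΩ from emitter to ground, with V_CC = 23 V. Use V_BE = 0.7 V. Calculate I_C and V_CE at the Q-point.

Thevenize the base divider: V_Th = V_CC·R_2/(R_1+R_2) = 23×2.2/12.2 = 4.15 V, R_Th = R_1‖R_2 = 1.8 kΩ.
Base-emitter loop: V_Th = I_B·R_Th + V_BE + (β+1)I_B·R_E, so I_B = (4.15 − 0.7) / (1.8 + 101×0.39) = 0.0837 mA.
I_C = β·I_B = 100×0.0837 = 8.37 mA, and I_E = (β+1)I_B = 8.45 mA.
V_CE = V_CC − I_C·R_C − I_E·R_E = 23 − 8.37×1.5 − 8.45×0.39 = 7.15 V.
V_CE = 7.15 V > 0.2 V confirms active-region operation.

I_C ≈ 8.4 mA, V_CE ≈ 7.1 V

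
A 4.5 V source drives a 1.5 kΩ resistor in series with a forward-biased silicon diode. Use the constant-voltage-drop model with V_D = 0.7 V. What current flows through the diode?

I ≈ 2.5 mA

KVL around the loop: 4.5 = V_D + I·R = 0.7 + I × 1.5 kΩ.
So I = (4.5 − 0.7) / 1.5 kΩ = 3.8 / 1.5 = 2.53 mA.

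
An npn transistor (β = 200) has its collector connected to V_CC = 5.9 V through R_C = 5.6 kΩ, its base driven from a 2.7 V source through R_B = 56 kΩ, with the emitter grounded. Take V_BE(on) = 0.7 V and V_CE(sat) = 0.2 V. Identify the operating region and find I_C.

saturation; I_C ≈ 1 mA

Assume active: I_B = (2.7 − 0.7)/56 = 0.0357 mA, giving I_C = β·I_B = 7.14 mA.
But then V_CE = 5.9 − 7.14×5.6 = -34.1 V < V_CE(sat) = 0.2 V — impossible in the active region.
So the transistor is saturated. With V_CE = 0.2 V, I_C = (V_CC − 0.2)/R_C = 5.7/5.6 = 1.02 mA.
Check: β·I_B = 7.14 mA > I_C = 1.02 mA, confirming saturation.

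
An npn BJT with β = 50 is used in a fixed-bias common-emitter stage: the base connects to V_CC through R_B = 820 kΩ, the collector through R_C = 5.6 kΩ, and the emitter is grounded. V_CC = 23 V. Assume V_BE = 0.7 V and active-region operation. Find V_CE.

V_CE ≈ 15 V

Base loop: V_CC = I_B·R_B + V_BE, so I_B = (23 − 0.7)/820 kΩ = 0.0272 mA.
In the active region I_C = β·I_B = 50 × 0.0272 = 1.36 mA.
Collector loop: V_CE = V_CC − I_C·R_C = 23 − 1.36×5.6 = 15.4 V.
Since V_CE = 15.4 V > V_CE(sat) ≈ 0.2 V, the transistor is in the active region as assumed.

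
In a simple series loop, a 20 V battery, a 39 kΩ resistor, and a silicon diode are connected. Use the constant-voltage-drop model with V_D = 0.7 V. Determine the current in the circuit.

KVL around the loop: 20 = V_D + I·R = 0.7 + I × 39 kΩ.
So I = (20 − 0.7) / 39 kΩ = 19.3 / 39 = 0.495 mA.

I ≈ 0.49 mA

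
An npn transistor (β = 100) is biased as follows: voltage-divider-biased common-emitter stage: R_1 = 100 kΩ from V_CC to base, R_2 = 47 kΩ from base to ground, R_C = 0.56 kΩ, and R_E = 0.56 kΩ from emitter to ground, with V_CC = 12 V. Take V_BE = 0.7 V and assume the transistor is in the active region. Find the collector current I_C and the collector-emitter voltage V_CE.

I_C ≈ 3.5 mA, V_CE ≈ 8 V

Thevenize the base divider: V_Th = V_CC·R_2/(R_1+R_2) = 12×47/147 = 3.84 V, R_Th = R_1‖R_2 = 32 kΩ.
Base-emitter loop: V_Th = I_B·R_Th + V_BE + (β+1)I_B·R_E, so I_B = (3.84 − 0.7) / (32 + 101×0.56) = 0.0354 mA.
I_C = β·I_B = 100×0.0354 = 3.54 mA, and I_E = (β+1)I_B = 3.58 mA.
V_CE = V_CC − I_C·R_C − I_E·R_E = 12 − 3.54×0.56 − 3.58×0.56 = 8.01 V.
V_CE = 8.01 V > 0.2 V confirms active-region operation.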